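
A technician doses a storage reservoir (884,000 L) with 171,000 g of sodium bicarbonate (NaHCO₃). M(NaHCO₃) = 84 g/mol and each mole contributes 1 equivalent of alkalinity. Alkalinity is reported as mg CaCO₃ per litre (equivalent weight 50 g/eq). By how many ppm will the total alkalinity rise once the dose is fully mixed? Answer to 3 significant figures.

Moles of NaHCO₃: 171,000 g ÷ 84 g/mol = 2036 mol → 2036 eq of alkalinity.
As CaCO₃: 2036 eq × 50 g/eq = 101,800 g.
Rise: 101,800 g / 884,000 L × 1000 = 115.1 mg/L.

115 ppm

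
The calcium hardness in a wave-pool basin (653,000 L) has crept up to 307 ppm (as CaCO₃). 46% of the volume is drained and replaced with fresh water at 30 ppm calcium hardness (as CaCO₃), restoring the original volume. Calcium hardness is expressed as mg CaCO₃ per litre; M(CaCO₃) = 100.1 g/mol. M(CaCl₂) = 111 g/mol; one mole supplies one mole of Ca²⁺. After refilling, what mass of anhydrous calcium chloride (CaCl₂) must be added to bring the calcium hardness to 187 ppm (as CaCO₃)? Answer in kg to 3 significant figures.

5.37 kg

After draining 46% and refilling: 307 × 0.54 + 30 × 0.46 = 179.58 ppm.
Deficit to target: 187 − 179.58 = 7.42 mg/L.
As CaCO₃: 7.42 mg/L × 653,000 L = 4845 g; ÷ 100.1 = 48.4 mol Ca²⁺.
Mass: 48.4 × 111 = 5373 g.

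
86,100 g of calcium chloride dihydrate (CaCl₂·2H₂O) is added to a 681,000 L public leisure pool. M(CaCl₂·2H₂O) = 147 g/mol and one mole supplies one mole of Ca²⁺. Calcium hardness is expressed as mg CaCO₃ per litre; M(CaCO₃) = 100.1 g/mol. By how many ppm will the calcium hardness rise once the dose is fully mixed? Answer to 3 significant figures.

86.1 ppm

Moles of Ca²⁺: 86,100 g ÷ 147 g/mol = 585.7 mol.
As CaCO₃: 585.7 mol × 100.1 g/mol = 58,630 g.
Rise: 58,630 g / 681,000 L × 1000 = 86.09 mg/L.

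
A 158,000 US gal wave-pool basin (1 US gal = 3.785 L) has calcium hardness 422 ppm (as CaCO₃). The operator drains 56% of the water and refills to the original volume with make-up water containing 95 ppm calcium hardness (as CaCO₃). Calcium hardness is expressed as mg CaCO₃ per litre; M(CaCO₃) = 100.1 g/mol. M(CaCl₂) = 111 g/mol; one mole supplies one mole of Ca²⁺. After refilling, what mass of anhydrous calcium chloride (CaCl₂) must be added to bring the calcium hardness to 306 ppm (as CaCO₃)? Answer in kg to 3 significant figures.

Volume: 158,000 US gal × 3.785 L/gal = 598,030 L.
After draining 56% and refilling: 422 × 0.44 + 95 × 0.56 = 238.88 ppm.
Deficit to target: 306 − 238.88 = 67.12 mg/L.
As CaCO₃: 67.12 mg/L × 598,030 L = 40,140 g; ÷ 100.1 = 401 mol Ca²⁺.
Mass: 401 × 111 = 44,510 g.

44.5 kg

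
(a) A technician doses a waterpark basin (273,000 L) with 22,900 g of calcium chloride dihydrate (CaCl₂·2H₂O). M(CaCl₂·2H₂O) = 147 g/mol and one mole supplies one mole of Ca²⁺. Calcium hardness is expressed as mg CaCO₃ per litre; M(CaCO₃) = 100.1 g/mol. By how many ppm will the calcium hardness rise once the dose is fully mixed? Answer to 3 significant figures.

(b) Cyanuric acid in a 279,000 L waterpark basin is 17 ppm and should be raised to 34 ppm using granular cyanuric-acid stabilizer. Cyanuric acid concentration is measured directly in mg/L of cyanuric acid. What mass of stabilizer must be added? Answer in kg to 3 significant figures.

(a) Moles of Ca²⁺: 22,900 g ÷ 147 g/mol = 155.8 mol.
(a) As CaCO₃: 155.8 mol × 100.1 g/mol = 15,590 g.
(a) Rise: 15,590 g / 273,000 L × 1000 = 57.12 mg/L.

(b) CYA to add: (34 − 17) = 17 mg/L × 279,000 L = 4743 g cyanuric acid.

(a) 57.1 ppm; (b) 4.74 kg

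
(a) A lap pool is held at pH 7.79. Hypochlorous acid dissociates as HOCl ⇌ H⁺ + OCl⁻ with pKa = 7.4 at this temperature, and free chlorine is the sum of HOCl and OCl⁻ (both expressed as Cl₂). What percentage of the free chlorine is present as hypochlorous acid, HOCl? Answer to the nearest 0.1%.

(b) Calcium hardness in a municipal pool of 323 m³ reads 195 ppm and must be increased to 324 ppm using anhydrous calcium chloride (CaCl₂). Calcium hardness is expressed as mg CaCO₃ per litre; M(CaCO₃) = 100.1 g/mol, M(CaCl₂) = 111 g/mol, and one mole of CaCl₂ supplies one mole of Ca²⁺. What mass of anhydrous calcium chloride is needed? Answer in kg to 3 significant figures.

(a) 28.9%; (b) 46.2 kg

(a) [OCl⁻]/[HOCl] = 10^(pH − pKa) = 10^(7.79 − 7.4) = 10^0.39 = 2.455.
(a) Fraction as HOCl = 1 / (1 + 2.455) = 0.2895.

(b) Volume: 323 m³ = 323,000 L.
(b) Hardness to add: (324 − 195) = 129 mg/L as CaCO₃ × 323,000 L = 41,670 g as CaCO₃.
(b) Moles of Ca²⁺ (1 mol Ca²⁺ ≡ 1 mol CaCO₃): 41,670 / 100.1 g/mol = 416.3 mol.
(b) Mass of CaCl₂: 416.3 × 111 = 46,200 g.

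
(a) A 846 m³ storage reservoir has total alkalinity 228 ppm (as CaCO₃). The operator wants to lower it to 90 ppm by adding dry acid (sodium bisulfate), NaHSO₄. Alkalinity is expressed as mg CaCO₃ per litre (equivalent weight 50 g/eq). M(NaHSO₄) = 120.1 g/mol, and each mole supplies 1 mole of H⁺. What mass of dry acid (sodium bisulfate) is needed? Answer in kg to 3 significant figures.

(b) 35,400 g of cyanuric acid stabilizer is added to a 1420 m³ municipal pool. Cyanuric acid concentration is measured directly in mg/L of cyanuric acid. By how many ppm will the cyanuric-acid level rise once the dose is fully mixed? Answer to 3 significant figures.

(a) Volume: 846 m³ = 846,000 L.
(a) Alkalinity to neutralize: (228 − 90) = 138 mg/L as CaCO₃ × 846,000 L = 116,700 g as CaCO₃.
(a) Equivalents of H⁺ required: 116,700 ÷ 50 g/eq = 2335 eq = 2335 mol NaHSO₄.
(a) Mass of NaHSO₄: 2335 × 120.1 = 280,400 g.

(b) Volume: 1420 m³ = 1,420,000 L.
(b) Rise: 35,400 g / 1,420,000 L × 1000 = 24.93 mg/L.

(a) 280 kg; (b) 24.9 ppm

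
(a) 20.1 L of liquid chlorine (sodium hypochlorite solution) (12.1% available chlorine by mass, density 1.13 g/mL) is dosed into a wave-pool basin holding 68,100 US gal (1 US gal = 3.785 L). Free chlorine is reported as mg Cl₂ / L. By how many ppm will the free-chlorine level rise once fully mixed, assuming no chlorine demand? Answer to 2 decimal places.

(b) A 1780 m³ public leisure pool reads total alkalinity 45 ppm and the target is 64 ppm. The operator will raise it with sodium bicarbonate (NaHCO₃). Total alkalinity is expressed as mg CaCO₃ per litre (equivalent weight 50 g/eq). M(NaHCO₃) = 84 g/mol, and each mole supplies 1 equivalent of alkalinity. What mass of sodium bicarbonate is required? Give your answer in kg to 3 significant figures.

(a) Volume: 68,100 US gal × 3.785 L/gal = 257,758 L.
(a) Mass of solution: 20.1 L × 1000 mL/L × 1.13 g/mL = 22,710 g.
(a) Available chlorine delivered: 22,710 g × 0.121 = 2748 g as Cl₂.
(a) Concentration rise: 2748 g / 257,758 L = 10.66 mg/L = 10.66 ppm.

(b) Volume: 1780 m³ = 1,780,000 L.
(b) Alkalinity to add: (64 − 45) = 19 mg/L as CaCO₃ × 1,780,000 L = 33,820 g as CaCO₃.
(b) Equivalents: 33,820 g ÷ 50 g/eq = 676.4 eq.
(b) NaHCO₃ supplies 1 eq per mole → 676.4 mol.
(b) Mass: 676.4 mol × 84 g/mol = 56,820 g.

(a) 10.66 ppm; (b) 56.8 kg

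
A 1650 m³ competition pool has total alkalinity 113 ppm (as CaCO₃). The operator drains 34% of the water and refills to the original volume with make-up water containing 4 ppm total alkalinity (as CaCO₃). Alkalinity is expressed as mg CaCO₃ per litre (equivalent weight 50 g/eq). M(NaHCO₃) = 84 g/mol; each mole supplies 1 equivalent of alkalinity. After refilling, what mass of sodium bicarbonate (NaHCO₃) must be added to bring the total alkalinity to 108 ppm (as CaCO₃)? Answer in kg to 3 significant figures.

88.9 kg

Volume: 1650 m³ = 1,650,000 L.
After draining 34% and refilling: 113 × 0.66 + 4 × 0.34 = 75.94 ppm.
Deficit to target: 108 − 75.94 = 32.06 mg/L.
As CaCO₃: 32.06 mg/L × 1,650,000 L = 52,900 g; ÷ 50 g/eq ÷ 1 = 1058 mol NaHCO₃.
Mass: 1058 × 84 = 88,870 g.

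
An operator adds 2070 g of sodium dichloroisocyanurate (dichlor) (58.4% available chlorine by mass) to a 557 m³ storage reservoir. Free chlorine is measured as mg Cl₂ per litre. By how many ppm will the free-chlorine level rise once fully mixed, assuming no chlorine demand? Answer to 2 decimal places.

2.17 ppm

Volume: 557 m³ = 557,000 L.
Available chlorine delivered: 2070 g × 0.584 = 1209 g as Cl₂.
Concentration rise: 1209 g / 557,000 L = 2.17 mg/L = 2.17 ppm.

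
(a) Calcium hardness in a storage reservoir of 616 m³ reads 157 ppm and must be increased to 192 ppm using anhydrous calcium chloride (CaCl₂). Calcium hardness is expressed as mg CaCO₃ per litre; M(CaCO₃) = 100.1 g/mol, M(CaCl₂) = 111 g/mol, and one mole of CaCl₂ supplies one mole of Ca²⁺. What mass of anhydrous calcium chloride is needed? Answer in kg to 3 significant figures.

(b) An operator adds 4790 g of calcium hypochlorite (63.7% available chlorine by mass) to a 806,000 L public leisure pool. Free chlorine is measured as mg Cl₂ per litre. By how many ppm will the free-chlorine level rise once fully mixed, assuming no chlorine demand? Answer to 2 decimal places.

(a) Volume: 616 m³ = 616,000 L.
(a) Hardness to add: (192 − 157) = 35 mg/L as CaCO₃ × 616,000 L = 21,560 g as CaCO₃.
(a) Moles of Ca²⁺ (1 mol Ca²⁺ ≡ 1 mol CaCO₃): 21,560 / 100.1 g/mol = 215.4 mol.
(a) Mass of CaCl₂: 215.4 × 111 = 23,910 g.

(b) Available chlorine delivered: 4790 g × 0.637 = 3051 g as Cl₂.
(b) Concentration rise: 3051 g / 806,000 L = 3.786 mg/L = 3.79 ppm.

(a) 23.9 kg; (b) 3.79 ppm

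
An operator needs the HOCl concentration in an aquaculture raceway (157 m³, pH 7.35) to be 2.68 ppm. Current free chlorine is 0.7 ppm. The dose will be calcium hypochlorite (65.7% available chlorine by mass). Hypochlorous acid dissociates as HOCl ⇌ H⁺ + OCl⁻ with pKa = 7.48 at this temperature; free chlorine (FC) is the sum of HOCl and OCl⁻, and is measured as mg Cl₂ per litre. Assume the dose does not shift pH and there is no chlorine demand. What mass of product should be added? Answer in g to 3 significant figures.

948 g

Volume: 157 m³ = 157,000 L.
[OCl⁻]/[HOCl] = 10^(pH − pKa) = 10^(7.35 − 7.48) = 0.7413; fraction as HOCl = 1/(1 + 0.7413) = 0.5743.
Free chlorine required for 2.68 ppm HOCl: 2.68 / 0.5743 = 4.667 ppm.
FC to add: 4.667 − 0.7 = 3.967 mg/L as Cl₂.
Cl₂ equivalent: 3.967 mg/L × 157,000 L = 622.8 g.
Product at 65.7% available Cl: 622.8 / 0.657 = 947.9 g.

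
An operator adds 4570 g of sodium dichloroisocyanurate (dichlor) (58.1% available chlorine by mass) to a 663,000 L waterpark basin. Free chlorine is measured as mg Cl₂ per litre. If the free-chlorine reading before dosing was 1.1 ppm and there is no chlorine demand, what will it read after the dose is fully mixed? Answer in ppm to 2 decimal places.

5.10 ppm

Available chlorine delivered: 4570 g × 0.581 = 2655 g as Cl₂.
Concentration rise: 2655 g / 663,000 L = 4.005 mg/L = 4.00 ppm.
Final FC: 1.1 + 4.00 = 5.10 ppm.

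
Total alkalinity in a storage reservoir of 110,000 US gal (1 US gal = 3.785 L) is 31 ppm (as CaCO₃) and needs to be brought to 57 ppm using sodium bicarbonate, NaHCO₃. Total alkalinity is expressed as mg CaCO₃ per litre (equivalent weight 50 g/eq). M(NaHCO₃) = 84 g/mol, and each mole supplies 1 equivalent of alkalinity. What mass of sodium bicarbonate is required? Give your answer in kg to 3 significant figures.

Volume: 110,000 US gal × 3.785 L/gal = 416,350 L.
Alkalinity to add: (57 − 31) = 26 mg/L as CaCO₃ × 416,350 L = 10,830 g as CaCO₃.
Equivalents: 10,830 g ÷ 50 g/eq = 216.5 eq.
NaHCO₃ supplies 1 eq per mole → 216.5 mol.
Mass: 216.5 mol × 84 g/mol = 18,190 g.

18.2 kg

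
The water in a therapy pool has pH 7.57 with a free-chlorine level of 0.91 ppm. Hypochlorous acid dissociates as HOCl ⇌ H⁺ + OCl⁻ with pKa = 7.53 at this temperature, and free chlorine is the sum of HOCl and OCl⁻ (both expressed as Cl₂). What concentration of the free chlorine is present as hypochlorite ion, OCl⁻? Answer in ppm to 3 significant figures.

0.476 ppm

[OCl⁻]/[HOCl] = 10^(pH − pKa) = 10^(7.57 − 7.53) = 10^0.04 = 1.096.
Fraction as HOCl = 1 / (1 + 1.096) = 0.477.
OCl⁻ = (1 − 0.477) × 0.91 ppm = 0.4759 ppm.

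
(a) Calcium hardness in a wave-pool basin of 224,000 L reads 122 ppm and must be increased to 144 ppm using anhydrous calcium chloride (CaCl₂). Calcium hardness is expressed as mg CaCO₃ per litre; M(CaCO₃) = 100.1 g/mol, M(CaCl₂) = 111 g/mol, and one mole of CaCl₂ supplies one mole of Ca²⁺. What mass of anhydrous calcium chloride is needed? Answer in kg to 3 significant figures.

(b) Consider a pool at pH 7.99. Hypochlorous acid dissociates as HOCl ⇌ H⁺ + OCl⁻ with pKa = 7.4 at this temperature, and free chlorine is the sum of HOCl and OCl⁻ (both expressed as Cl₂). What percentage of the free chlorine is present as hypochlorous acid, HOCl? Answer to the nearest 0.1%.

(a) 5.46 kg; (b) 20.4%

(a) Hardness to add: (144 − 122) = 22 mg/L as CaCO₃ × 224,000 L = 4928 g as CaCO₃.
(a) Moles of Ca²⁺ (1 mol Ca²⁺ ≡ 1 mol CaCO₃): 4928 / 100.1 g/mol = 49.23 mol.
(a) Mass of CaCl₂: 49.23 × 111 = 5465 g.

(b) [OCl⁻]/[HOCl] = 10^(pH − pKa) = 10^(7.99 − 7.4) = 10^0.59 = 3.89.
(b) Fraction as HOCl = 1 / (1 + 3.89) = 0.2045.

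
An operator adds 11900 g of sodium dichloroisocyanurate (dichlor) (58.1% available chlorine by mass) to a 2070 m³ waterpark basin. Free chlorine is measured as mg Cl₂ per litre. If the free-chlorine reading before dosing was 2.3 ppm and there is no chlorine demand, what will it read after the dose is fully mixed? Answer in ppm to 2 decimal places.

5.64 ppm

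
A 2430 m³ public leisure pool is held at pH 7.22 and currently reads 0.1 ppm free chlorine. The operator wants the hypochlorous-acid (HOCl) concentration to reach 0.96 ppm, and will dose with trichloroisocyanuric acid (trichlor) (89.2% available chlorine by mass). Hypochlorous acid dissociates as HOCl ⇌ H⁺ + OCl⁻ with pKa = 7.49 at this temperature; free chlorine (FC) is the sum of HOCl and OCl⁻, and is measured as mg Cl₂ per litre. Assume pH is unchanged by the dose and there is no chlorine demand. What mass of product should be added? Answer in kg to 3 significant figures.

Volume: 2430 m³ = 2,430,000 L.
[OCl⁻]/[HOCl] = 10^(pH − pKa) = 10^(7.22 − 7.49) = 0.537; fraction as HOCl = 1/(1 + 0.537) = 0.6506.
Free chlorine required for 0.96 ppm HOCl: 0.96 / 0.6506 = 1.476 ppm.
FC to add: 1.476 − 0.1 = 1.376 mg/L as Cl₂.
Cl₂ equivalent: 1.376 mg/L × 2,430,000 L = 3343 g.
Product at 89.2% available Cl: 3343 / 0.892 = 3747 g.

3.75 kg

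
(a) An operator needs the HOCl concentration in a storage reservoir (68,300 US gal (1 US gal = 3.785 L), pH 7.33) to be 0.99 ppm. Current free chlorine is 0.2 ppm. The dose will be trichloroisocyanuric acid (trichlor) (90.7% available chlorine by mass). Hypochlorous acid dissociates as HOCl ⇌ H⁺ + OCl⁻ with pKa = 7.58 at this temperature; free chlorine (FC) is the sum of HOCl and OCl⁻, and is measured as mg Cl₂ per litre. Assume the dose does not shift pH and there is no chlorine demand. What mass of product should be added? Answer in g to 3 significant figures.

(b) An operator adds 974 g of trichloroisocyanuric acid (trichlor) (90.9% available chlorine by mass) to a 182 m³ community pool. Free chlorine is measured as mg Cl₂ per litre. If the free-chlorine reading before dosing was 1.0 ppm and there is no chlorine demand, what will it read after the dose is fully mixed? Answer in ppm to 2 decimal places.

(a) 384 g; (b) 5.86 ppm

(a) Volume: 68,300 US gal × 3.785 L/gal = 258,516 L.
(a) [OCl⁻]/[HOCl] = 10^(pH − pKa) = 10^(7.33 − 7.58) = 0.5623; fraction as HOCl = 1/(1 + 0.5623) = 0.6401.
(a) Free chlorine required for 0.99 ppm HOCl: 0.99 / 0.6401 = 1.547 ppm.
(a) FC to add: 1.547 − 0.2 = 1.347 mg/L as Cl₂.
(a) Cl₂ equivalent: 1.347 mg/L × 258,516 L = 348.1 g.
(a) Product at 90.7% available Cl: 348.1 / 0.907 = 383.8 g.

(b) Volume: 182 m³ = 182,000 L.
(b) Available chlorine delivered: 974 g × 0.909 = 885.4 g as Cl₂.
(b) Concentration rise: 885.4 g / 182,000 L = 4.865 mg/L = 4.86 ppm.
(b) Final FC: 1.0 + 4.86 = 5.86 ppm.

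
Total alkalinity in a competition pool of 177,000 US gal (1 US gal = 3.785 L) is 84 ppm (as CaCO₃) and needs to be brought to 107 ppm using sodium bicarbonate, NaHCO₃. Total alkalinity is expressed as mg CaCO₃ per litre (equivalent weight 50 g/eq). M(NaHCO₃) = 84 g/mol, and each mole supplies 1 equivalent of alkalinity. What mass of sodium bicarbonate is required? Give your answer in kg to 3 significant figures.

25.9 kg

Volume: 177,000 US gal × 3.785 L/gal = 669,945 L.
Alkalinity to add: (107 − 84) = 23 mg/L as CaCO₃ × 669,945 L = 15,410 g as CaCO₃.
Equivalents: 15,410 g ÷ 50 g/eq = 308.2 eq.
NaHCO₃ supplies 1 eq per mole → 308.2 mol.
Mass: 308.2 mol × 84 g/mol = 25,890 g.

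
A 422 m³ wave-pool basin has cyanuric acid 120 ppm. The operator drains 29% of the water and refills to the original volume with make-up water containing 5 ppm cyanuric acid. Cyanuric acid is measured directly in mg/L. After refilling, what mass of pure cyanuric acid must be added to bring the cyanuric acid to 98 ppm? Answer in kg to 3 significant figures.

4.79 kg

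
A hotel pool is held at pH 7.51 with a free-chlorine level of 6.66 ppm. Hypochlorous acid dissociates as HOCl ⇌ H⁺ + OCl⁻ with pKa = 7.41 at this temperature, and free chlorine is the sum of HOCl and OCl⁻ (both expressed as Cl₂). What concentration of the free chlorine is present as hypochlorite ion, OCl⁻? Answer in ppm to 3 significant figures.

[OCl⁻]/[HOCl] = 10^(pH − pKa) = 10^(7.51 − 7.41) = 10^0.10 = 1.259.
Fraction as HOCl = 1 / (1 + 1.259) = 0.4427.
OCl⁻ = (1 − 0.4427) × 6.66 ppm = 3.712 ppm.

3.71 ppm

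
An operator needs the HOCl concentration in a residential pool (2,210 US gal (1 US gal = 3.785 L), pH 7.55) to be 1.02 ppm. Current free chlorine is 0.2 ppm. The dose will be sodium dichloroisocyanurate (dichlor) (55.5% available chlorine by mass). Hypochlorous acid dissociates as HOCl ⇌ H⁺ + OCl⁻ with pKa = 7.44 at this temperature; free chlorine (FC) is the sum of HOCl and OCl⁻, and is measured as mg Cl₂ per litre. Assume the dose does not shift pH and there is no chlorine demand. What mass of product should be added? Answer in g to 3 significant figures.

Volume: 2,210 US gal × 3.785 L/gal = 8,365 L.
[OCl⁻]/[HOCl] = 10^(pH − pKa) = 10^(7.55 − 7.44) = 1.288; fraction as HOCl = 1/(1 + 1.288) = 0.437.
Free chlorine required for 1.02 ppm HOCl: 1.02 / 0.437 = 2.334 ppm.
FC to add: 2.334 − 0.2 = 2.134 mg/L as Cl₂.
Cl₂ equivalent: 2.134 mg/L × 8,365 L = 17.85 g.
Product at 55.5% available Cl: 17.85 / 0.555 = 32.16 g.

32.2 g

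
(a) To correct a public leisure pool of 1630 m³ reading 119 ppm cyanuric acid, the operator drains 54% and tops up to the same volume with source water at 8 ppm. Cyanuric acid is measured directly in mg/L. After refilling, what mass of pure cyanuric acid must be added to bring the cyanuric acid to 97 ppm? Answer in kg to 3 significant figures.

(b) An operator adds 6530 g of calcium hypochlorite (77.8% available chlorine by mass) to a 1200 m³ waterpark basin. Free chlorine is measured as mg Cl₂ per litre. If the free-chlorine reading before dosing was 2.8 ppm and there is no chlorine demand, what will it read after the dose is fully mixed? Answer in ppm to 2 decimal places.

(a) 61.8 kg; (b) 7.03 ppm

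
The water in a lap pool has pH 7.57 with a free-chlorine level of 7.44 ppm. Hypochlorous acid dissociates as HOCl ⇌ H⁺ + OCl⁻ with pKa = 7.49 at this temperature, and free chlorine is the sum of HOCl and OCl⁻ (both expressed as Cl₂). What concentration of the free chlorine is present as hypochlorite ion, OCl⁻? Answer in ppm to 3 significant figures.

4.06 ppm

[OCl⁻]/[HOCl] = 10^(pH − pKa) = 10^(7.57 − 7.49) = 10^0.08 = 1.202.
Fraction as HOCl = 1 / (1 + 1.202) = 0.4541.
OCl⁻ = (1 − 0.4541) × 7.44 ppm = 4.062 ppm.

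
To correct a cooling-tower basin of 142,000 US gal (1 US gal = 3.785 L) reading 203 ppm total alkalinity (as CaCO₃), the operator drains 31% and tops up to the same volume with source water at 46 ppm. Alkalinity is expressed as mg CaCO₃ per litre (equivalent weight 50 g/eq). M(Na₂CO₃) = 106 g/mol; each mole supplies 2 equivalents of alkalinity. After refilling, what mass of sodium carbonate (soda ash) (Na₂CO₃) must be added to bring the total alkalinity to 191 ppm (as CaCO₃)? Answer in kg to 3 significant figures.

20.9 kg

Volume: 142,000 US gal × 3.785 L/gal = 537,470 L.
After draining 31% and refilling: 203 × 0.69 + 46 × 0.31 = 154.33 ppm.
Deficit to target: 191 − 154.33 = 36.67 mg/L.
As CaCO₃: 36.67 mg/L × 537,470 L = 19,710 g; ÷ 50 g/eq ÷ 2 = 197.1 mol Na₂CO₃.
Mass: 197.1 × 106 = 20,890 g.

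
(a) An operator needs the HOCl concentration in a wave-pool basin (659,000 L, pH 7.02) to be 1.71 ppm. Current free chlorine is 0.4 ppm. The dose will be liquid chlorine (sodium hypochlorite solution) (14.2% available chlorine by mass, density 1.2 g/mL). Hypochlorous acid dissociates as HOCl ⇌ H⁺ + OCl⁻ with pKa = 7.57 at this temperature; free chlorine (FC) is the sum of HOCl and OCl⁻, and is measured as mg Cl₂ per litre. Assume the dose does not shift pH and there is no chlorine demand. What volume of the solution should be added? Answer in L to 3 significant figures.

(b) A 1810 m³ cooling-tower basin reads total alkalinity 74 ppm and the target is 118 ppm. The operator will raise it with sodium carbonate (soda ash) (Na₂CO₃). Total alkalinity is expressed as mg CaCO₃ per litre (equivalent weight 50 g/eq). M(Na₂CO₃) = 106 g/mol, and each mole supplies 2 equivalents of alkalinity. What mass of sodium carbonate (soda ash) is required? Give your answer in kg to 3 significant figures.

(a) 6.93 L; (b) 84.4 kg

(a) [OCl⁻]/[HOCl] = 10^(pH − pKa) = 10^(7.02 − 7.57) = 0.2818; fraction as HOCl = 1/(1 + 0.2818) = 0.7801.
(a) Free chlorine required for 1.71 ppm HOCl: 1.71 / 0.7801 = 2.192 ppm.
(a) FC to add: 2.192 − 0.4 = 1.792 mg/L as Cl₂.
(a) Cl₂ equivalent: 1.792 mg/L × 659,000 L = 1181 g.
(a) Product at 14.2% available Cl: 1181 / 0.142 = 8316 g.
(a) Volume: 8316 g ÷ 1.2 g/mL = 6930 mL.

(b) Volume: 1810 m³ = 1,810,000 L.
(b) Alkalinity to add: (118 − 74) = 44 mg/L as CaCO₃ × 1,810,000 L = 79,640 g as CaCO₃.
(b) Equivalents: 79,640 g ÷ 50 g/eq = 1593 eq.
(b) Each mole of Na₂CO₃ supplies 2 eq, so 1593 / 2 = 796.4 mol.
(b) Mass: 796.4 mol × 106 g/mol = 84,420 g.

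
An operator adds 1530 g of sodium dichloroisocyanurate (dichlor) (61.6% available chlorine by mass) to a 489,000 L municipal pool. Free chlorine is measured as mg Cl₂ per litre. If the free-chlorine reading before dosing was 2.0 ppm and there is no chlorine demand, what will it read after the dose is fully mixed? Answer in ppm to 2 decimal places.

3.93 ppm

Available chlorine delivered: 1530 g × 0.616 = 942.5 g as Cl₂.
Concentration rise: 942.5 g / 489,000 L = 1.927 mg/L = 1.93 ppm.
Final FC: 2.0 + 1.93 = 3.93 ppm.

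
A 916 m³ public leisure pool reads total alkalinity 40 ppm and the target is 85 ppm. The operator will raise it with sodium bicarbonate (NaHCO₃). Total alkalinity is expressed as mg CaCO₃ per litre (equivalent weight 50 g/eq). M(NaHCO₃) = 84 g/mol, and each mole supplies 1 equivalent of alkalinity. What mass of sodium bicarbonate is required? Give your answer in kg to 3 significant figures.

Volume: 916 m³ = 916,000 L.
Alkalinity to add: (85 − 40) = 45 mg/L as CaCO₃ × 916,000 L = 41,220 g as CaCO₃.
Equivalents: 41,220 g ÷ 50 g/eq = 824.4 eq.
NaHCO₃ supplies 1 eq per mole → 824.4 mol.
Mass: 824.4 mol × 84 g/mol = 69,250 g.

69.2 kg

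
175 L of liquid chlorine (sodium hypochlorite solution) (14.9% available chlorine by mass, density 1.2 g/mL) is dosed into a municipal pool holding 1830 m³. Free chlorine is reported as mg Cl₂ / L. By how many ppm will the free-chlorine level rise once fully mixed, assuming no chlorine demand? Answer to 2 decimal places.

17.10 ppm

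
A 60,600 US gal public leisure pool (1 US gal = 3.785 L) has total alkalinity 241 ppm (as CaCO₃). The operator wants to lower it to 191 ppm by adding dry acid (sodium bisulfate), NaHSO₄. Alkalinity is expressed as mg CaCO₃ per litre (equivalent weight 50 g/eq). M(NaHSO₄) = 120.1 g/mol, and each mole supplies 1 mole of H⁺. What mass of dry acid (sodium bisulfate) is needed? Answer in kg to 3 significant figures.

Volume: 60,600 US gal × 3.785 L/gal = 229,371 L.
Alkalinity to neutralize: (241 − 191) = 50 mg/L as CaCO₃ × 229,371 L = 11,470 g as CaCO₃.
Equivalents of H⁺ required: 11,470 ÷ 50 g/eq = 229.4 eq = 229.4 mol NaHSO₄.
Mass of NaHSO₄: 229.4 × 120.1 = 27,550 g.

27.5 kg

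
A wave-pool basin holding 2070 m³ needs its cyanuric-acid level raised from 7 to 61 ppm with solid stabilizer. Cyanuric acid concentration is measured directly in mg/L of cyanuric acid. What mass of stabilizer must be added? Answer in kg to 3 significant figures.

Volume: 2070 m³ = 2,070,000 L.
CYA to add: (61 − 7) = 54 mg/L × 2,070,000 L = 111,800 g cyanuric acid.

112 kg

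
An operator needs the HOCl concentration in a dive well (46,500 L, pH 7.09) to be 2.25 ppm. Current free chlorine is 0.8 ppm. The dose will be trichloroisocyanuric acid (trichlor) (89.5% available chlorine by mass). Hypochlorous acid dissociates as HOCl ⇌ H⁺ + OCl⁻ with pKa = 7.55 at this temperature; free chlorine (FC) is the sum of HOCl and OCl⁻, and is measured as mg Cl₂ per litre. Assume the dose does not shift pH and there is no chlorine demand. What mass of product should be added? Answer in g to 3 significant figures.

116 g

[OCl⁻]/[HOCl] = 10^(pH − pKa) = 10^(7.09 − 7.55) = 0.3467; fraction as HOCl = 1/(1 + 0.3467) = 0.7425.
Free chlorine required for 2.25 ppm HOCl: 2.25 / 0.7425 = 3.03 ppm.
FC to add: 3.03 − 0.8 = 2.23 mg/L as Cl₂.
Cl₂ equivalent: 2.23 mg/L × 46,500 L = 103.7 g.
Product at 89.5% available Cl: 103.7 / 0.895 = 115.9 g.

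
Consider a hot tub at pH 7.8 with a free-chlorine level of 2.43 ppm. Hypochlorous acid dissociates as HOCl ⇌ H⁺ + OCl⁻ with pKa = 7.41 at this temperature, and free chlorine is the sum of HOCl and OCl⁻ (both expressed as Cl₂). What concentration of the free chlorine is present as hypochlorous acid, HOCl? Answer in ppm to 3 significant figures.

[OCl⁻]/[HOCl] = 10^(pH − pKa) = 10^(7.8 − 7.41) = 10^0.39 = 2.455.
Fraction as HOCl = 1 / (1 + 2.455) = 0.2895.
HOCl = 0.2895 × 2.43 ppm = 0.7034 ppm.

0.703 ppm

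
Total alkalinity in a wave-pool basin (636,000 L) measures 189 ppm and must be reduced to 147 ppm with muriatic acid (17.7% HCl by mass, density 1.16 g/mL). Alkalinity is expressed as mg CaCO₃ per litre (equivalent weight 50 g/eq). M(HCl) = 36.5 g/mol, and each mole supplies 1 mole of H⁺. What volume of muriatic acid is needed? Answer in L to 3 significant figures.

95.0 L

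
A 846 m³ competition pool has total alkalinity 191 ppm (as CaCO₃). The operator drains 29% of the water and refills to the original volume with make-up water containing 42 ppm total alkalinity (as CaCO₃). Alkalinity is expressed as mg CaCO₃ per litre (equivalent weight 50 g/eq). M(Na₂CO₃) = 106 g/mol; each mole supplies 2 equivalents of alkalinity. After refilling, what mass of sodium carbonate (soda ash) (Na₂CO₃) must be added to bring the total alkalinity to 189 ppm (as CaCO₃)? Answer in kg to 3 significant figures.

37.0 kg

Volume: 846 m³ = 846,000 L.
After draining 29% and refilling: 191 × 0.71 + 42 × 0.29 = 147.79 ppm.
Deficit to target: 189 − 147.79 = 41.21 mg/L.
As CaCO₃: 41.21 mg/L × 846,000 L = 34,860 g; ÷ 50 g/eq ÷ 2 = 348.6 mol Na₂CO₃.
Mass: 348.6 × 106 = 36,960 g.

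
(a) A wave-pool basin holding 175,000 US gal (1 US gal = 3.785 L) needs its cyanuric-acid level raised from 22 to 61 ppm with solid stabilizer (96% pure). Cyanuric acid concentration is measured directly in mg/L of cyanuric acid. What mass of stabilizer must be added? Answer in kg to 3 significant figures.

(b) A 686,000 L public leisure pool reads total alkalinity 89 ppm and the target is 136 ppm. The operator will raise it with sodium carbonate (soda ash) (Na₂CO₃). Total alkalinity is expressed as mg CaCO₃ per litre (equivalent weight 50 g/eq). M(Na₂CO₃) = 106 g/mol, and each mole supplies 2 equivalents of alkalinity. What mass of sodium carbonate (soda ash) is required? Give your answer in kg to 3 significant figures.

(a) Volume: 175,000 US gal × 3.785 L/gal = 662,375 L.
(a) CYA to add: (61 − 22) = 39 mg/L × 662,375 L = 25,830 g cyanuric acid.
(a) At 96% purity: 25,830 / 0.96 = 26,910 g product.

(b) Alkalinity to add: (136 − 89) = 47 mg/L as CaCO₃ × 686,000 L = 32,240 g as CaCO₃.
(b) Equivalents: 32,240 g ÷ 50 g/eq = 644.8 eq.
(b) Each mole of Na₂CO₃ supplies 2 eq, so 644.8 / 2 = 322.4 mol.
(b) Mass: 322.4 mol × 106 g/mol = 34,180 g.

(a) 26.9 kg; (b) 34.2 kg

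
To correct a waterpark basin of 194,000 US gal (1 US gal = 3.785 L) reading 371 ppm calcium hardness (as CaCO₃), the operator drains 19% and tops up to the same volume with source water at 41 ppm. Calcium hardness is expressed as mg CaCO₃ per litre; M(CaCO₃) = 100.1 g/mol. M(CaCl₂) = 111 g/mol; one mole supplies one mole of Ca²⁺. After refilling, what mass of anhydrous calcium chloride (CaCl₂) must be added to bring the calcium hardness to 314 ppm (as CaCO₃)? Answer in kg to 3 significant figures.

Volume: 194,000 US gal × 3.785 L/gal = 734,290 L.
After draining 19% and refilling: 371 × 0.81 + 41 × 0.19 = 308.3 ppm.
Deficit to target: 314 − 308.3 = 5.7 mg/L.
As CaCO₃: 5.7 mg/L × 734,290 L = 4185 g; ÷ 100.1 = 41.81 mol Ca²⁺.
Mass: 41.81 × 111 = 4641 g.

4.64 kg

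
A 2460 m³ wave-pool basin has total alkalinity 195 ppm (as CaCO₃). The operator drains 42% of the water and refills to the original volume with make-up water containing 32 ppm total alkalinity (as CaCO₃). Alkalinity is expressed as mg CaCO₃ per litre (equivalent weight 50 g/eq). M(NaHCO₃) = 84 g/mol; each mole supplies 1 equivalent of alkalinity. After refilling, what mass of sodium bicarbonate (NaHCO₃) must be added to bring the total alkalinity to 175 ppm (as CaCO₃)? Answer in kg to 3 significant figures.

200 kg

Volume: 2460 m³ = 2,460,000 L.
After draining 42% and refilling: 195 × 0.58 + 32 × 0.42 = 126.54 ppm.
Deficit to target: 175 − 126.54 = 48.46 mg/L.
As CaCO₃: 48.46 mg/L × 2,460,000 L = 119,200 g; ÷ 50 g/eq ÷ 1 = 2384 mol NaHCO₃.
Mass: 2384 × 84 = 200,300 g.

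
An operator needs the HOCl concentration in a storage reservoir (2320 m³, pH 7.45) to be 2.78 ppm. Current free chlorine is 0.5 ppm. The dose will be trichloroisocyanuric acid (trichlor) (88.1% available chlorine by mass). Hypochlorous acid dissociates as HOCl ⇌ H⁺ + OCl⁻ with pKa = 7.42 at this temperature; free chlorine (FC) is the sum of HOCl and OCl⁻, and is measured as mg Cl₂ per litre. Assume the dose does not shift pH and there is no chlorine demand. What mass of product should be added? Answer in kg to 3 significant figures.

Volume: 2320 m³ = 2,320,000 L.
[OCl⁻]/[HOCl] = 10^(pH − pKa) = 10^(7.45 − 7.42) = 1.072; fraction as HOCl = 1/(1 + 1.072) = 0.4827.
Free chlorine required for 2.78 ppm HOCl: 2.78 / 0.4827 = 5.759 ppm.
FC to add: 5.759 − 0.5 = 5.259 mg/L as Cl₂.
Cl₂ equivalent: 5.259 mg/L × 2,320,000 L = 12,200 g.
Product at 88.1% available Cl: 12,200 / 0.881 = 13,850 g.

13.8 kg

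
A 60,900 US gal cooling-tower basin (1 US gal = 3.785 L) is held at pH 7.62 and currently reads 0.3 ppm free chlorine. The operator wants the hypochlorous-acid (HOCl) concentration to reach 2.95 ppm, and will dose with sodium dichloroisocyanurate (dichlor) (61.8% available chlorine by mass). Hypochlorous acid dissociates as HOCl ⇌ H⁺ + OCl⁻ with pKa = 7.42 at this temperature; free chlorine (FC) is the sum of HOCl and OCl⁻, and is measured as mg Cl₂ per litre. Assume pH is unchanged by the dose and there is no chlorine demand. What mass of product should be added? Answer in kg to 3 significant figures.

2.73 kg

Volume: 60,900 US gal × 3.785 L/gal = 230,506 L.
[OCl⁻]/[HOCl] = 10^(pH − pKa) = 10^(7.62 − 7.42) = 1.585; fraction as HOCl = 1/(1 + 1.585) = 0.3869.
Free chlorine required for 2.95 ppm HOCl: 2.95 / 0.3869 = 7.625 ppm.
FC to add: 7.625 − 0.3 = 7.325 mg/L as Cl₂.
Cl₂ equivalent: 7.325 mg/L × 230,506 L = 1689 g.
Product at 61.8% available Cl: 1689 / 0.618 = 2732 g.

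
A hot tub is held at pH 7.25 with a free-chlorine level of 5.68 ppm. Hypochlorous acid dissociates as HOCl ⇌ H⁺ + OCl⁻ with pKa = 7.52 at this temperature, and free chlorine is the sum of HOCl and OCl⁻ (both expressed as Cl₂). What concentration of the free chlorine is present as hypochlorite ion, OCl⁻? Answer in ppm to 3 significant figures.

1.98 ppm

[OCl⁻]/[HOCl] = 10^(pH − pKa) = 10^(7.25 − 7.52) = 10^-0.27 = 0.537.
Fraction as HOCl = 1 / (1 + 0.537) = 0.6506.
OCl⁻ = (1 − 0.6506) × 5.68 ppm = 1.985 ppm.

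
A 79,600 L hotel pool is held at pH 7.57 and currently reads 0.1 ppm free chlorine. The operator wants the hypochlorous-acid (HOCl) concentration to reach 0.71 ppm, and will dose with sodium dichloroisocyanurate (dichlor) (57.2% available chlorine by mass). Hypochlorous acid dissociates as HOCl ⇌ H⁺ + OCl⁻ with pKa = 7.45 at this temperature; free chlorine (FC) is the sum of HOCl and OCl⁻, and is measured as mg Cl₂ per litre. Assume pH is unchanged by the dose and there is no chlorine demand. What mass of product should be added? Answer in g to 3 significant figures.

215 g

[OCl⁻]/[HOCl] = 10^(pH − pKa) = 10^(7.57 − 7.45) = 1.318; fraction as HOCl = 1/(1 + 1.318) = 0.4314.
Free chlorine required for 0.71 ppm HOCl: 0.71 / 0.4314 = 1.646 ppm.
FC to add: 1.646 − 0.1 = 1.546 mg/L as Cl₂.
Cl₂ equivalent: 1.546 mg/L × 79,600 L = 123.1 g.
Product at 57.2% available Cl: 123.1 / 0.572 = 215.1 g.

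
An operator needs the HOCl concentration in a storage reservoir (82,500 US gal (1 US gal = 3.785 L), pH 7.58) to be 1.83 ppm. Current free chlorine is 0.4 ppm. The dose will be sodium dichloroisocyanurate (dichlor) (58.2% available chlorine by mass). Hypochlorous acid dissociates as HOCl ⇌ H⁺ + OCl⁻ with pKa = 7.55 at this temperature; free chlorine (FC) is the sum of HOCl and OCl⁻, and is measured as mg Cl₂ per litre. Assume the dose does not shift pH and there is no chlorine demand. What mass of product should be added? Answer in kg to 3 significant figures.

1.82 kg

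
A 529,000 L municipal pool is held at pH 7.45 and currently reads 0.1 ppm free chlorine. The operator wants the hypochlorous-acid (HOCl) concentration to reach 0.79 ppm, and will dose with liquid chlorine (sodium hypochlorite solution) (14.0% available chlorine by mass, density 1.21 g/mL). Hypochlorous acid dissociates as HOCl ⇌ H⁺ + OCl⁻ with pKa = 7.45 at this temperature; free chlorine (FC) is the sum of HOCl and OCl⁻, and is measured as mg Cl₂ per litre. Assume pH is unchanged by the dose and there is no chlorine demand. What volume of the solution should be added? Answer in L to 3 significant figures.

4.62 L

[OCl⁻]/[HOCl] = 10^(pH − pKa) = 10^(7.45 − 7.45) = 1; fraction as HOCl = 1/(1 + 1) = 0.5.
Free chlorine required for 0.79 ppm HOCl: 0.79 / 0.5 = 1.58 ppm.
FC to add: 1.58 − 0.1 = 1.48 mg/L as Cl₂.
Cl₂ equivalent: 1.48 mg/L × 529,000 L = 782.9 g.
Product at 14.0% available Cl: 782.9 / 0.14 = 5592 g.
Volume: 5592 g ÷ 1.21 g/mL = 4622 mL.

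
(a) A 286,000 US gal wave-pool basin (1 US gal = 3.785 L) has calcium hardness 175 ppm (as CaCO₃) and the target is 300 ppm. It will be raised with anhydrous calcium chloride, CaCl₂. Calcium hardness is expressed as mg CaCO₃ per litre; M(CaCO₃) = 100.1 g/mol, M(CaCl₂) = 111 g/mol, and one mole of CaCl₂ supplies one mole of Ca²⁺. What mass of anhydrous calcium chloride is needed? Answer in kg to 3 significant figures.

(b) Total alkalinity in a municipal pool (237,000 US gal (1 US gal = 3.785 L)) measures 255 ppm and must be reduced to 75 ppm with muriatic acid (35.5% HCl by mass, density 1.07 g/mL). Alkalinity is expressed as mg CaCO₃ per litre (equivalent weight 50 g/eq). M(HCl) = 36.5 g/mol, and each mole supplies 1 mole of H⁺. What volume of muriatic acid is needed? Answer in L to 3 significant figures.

(a) 150 kg; (b) 310 L

(a) Volume: 286,000 US gal × 3.785 L/gal = 1,082,510 L.
(a) Hardness to add: (300 − 175) = 125 mg/L as CaCO₃ × 1,082,510 L = 135,300 g as CaCO₃.
(a) Moles of Ca²⁺ (1 mol Ca²⁺ ≡ 1 mol CaCO₃): 135,300 / 100.1 g/mol = 1352 mol.
(a) Mass of CaCl₂: 1352 × 111 = 150,000 g.

(b) Volume: 237,000 US gal × 3.785 L/gal = 897,045 L.
(b) Alkalinity to neutralize: (255 − 75) = 180 mg/L as CaCO₃ × 897,045 L = 161,500 g as CaCO₃.
(b) Equivalents of H⁺ required: 161,500 ÷ 50 g/eq = 3229 eq = 3229 mol HCl.
(b) Mass of HCl: 3229 × 36.5 = 117,900 g.
(b) Mass of 35.5% solution: 117,900 / 0.355 = 332,000 g.
(b) Volume: 332,000 g ÷ 1.07 g/mL = 310,300 mL.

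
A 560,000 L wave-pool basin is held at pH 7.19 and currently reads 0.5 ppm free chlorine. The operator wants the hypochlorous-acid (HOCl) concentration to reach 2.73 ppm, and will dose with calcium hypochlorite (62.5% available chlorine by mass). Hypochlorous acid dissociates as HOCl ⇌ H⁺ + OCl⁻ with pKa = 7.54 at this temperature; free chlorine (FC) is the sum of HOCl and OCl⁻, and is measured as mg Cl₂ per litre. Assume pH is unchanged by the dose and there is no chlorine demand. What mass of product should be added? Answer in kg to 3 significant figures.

[OCl⁻]/[HOCl] = 10^(pH − pKa) = 10^(7.19 − 7.54) = 0.4467; fraction as HOCl = 1/(1 + 0.4467) = 0.6912.
Free chlorine required for 2.73 ppm HOCl: 2.73 / 0.6912 = 3.949 ppm.
FC to add: 3.949 − 0.5 = 3.449 mg/L as Cl₂.
Cl₂ equivalent: 3.449 mg/L × 560,000 L = 1932 g.
Product at 62.5% available Cl: 1932 / 0.625 = 3091 g.

3.09 kg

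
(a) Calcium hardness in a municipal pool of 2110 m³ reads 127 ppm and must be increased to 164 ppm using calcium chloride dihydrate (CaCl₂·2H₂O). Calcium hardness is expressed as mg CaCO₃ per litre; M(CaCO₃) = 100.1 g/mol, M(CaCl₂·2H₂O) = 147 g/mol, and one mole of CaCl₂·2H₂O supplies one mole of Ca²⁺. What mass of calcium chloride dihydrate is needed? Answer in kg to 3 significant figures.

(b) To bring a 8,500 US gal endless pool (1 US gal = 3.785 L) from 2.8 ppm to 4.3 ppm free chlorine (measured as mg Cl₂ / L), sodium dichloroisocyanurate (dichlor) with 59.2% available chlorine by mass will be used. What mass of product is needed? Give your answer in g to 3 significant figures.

(a) Volume: 2110 m³ = 2,110,000 L.
(a) Hardness to add: (164 − 127) = 37 mg/L as CaCO₃ × 2,110,000 L = 78,070 g as CaCO₃.
(a) Moles of Ca²⁺ (1 mol Ca²⁺ ≡ 1 mol CaCO₃): 78,070 / 100.1 g/mol = 779.9 mol.
(a) Mass of CaCl₂·2H₂O: 779.9 × 147 = 114,600 g.

(b) Volume: 8,500 US gal × 3.785 L/gal = 32,172 L.
(b) Chlorine deficit: 4.3 − 2.8 = 1.5 ppm = 1.5 mg/L as Cl₂.
(b) Cl₂ equivalent needed: 1.5 mg/L × 32,172 L = 48,260 mg = 48.26 g.
(b) Product at 59.2% available chlorine: 48.26 / 0.592 = 81.52 g.

(a) 115 kg; (b) 81.5 g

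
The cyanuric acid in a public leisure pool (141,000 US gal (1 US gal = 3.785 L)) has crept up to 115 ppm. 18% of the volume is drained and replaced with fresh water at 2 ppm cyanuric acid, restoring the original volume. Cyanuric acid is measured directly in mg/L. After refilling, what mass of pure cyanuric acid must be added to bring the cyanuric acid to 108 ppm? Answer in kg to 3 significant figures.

7.12 kg

Volume: 141,000 US gal × 3.785 L/gal = 533,685 L.
After draining 18% and refilling: 115 × 0.82 + 2 × 0.18 = 94.66 ppm.
Deficit to target: 108 − 94.66 = 13.34 mg/L.
Mass: 13.34 mg/L × 533,685 L = 7119 g cyanuric acid.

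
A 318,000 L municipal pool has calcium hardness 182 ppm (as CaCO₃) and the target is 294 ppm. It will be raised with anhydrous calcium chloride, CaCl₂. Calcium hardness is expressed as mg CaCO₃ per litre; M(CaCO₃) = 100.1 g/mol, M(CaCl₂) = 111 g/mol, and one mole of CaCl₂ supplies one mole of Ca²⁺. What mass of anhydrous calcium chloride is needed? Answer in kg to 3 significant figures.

Hardness to add: (294 − 182) = 112 mg/L as CaCO₃ × 318,000 L = 35,620 g as CaCO₃.
Moles of Ca²⁺ (1 mol Ca²⁺ ≡ 1 mol CaCO₃): 35,620 / 100.1 g/mol = 355.8 mol.
Mass of CaCl₂: 355.8 × 111 = 39,490 g.

39.5 kg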